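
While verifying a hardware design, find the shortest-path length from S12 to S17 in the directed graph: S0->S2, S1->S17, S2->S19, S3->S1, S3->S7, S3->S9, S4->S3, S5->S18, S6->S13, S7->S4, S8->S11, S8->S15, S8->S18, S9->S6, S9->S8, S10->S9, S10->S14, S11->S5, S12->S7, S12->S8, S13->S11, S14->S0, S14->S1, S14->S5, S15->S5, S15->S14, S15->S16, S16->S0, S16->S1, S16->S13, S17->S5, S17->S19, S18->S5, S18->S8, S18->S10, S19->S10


BFS layer-by-layer from S12:
  dist 0: {S12}
  dist 1: {S7, S8}
  dist 2: {S4, S11, S15, S18}
  dist 3: {S3, S5, S10, S14, S16}
  dist 4: {S0, S1, S9, S13}
  dist 5: {S2, S6, S17}
  -> S17 reached at distance 5
Shortest path length = 5

5


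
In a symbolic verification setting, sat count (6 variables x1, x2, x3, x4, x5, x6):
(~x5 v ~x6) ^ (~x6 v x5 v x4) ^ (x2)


CNF with 3 clauses over 6 vars (64 assignments).
An assignment satisfies CNF iff every clause has >=1 true literal.
Check each row (bits = x1,x2,x3,x4,x5,x6; clause T/F shown):
  row 0 [000000]: clauses=TTF -> 0
  row 1 [000001]: clauses=TFF -> 0
  row 2 [000010]: clauses=TTF -> 0
  row 3 [000011]: clauses=FTF -> 0
  row 4 [000100]: clauses=TTF -> 0
  (every remaining row is evaluated the same way; all 64 results are listed next)
Full result column, 8 rows per line (x1,x2,x3 fixed per line; x4,x5,x6 runs 000..111 left to right):
  rows 0-7 [x1,x2,x3=000]: 00000000  (ones: 0)
  rows 8-15 [x1,x2,x3=001]: 00000000  (ones: 0)
  rows 16-23 [x1,x2,x3=010]: 10101110  (ones: 5)
  rows 24-31 [x1,x2,x3=011]: 10101110  (ones: 5)
  rows 32-39 [x1,x2,x3=100]: 00000000  (ones: 0)
  rows 40-47 [x1,x2,x3=101]: 00000000  (ones: 0)
  rows 48-55 [x1,x2,x3=110]: 10101110  (ones: 5)
  rows 56-63 [x1,x2,x3=111]: 10101110  (ones: 5)
Satisfying assignments = 0+0+5+5+0+0+5+5 = 20

20


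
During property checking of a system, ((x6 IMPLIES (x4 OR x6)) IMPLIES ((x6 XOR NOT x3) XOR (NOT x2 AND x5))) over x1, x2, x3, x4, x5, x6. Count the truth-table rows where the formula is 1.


Formula: ((x6 IMPLIES (x4 OR x6)) IMPLIES ((x6 XOR NOT x3) XOR (NOT x2 AND x5))) over 6 vars (64 rows)
Evaluate each row (x1, x2, x3, x4, x5, x6 as bits, MSB first):
  row 0 [000000]: ((0 IMPLIES (0 OR 0)) IMPLIES ((0 XOR NOT 0) XOR (NOT 0 AND 0))) -> 1
  row 1 [000001]: ((1 IMPLIES (0 OR 1)) IMPLIES ((1 XOR NOT 0) XOR (NOT 0 AND 0))) -> 0
  row 2 [000010]: ((0 IMPLIES (0 OR 0)) IMPLIES ((0 XOR NOT 0) XOR (NOT 0 AND 1))) -> 0
  row 3 [000011]: ((1 IMPLIES (0 OR 1)) IMPLIES ((1 XOR NOT 0) XOR (NOT 0 AND 1))) -> 1
  row 4 [000100]: ((0 IMPLIES (1 OR 0)) IMPLIES ((0 XOR NOT 0) XOR (NOT 0 AND 0))) -> 1
  (every remaining row is evaluated the same way; all 64 results are listed next)
Full result column, 8 rows per line (x1,x2,x3 fixed per line; x4,x5,x6 runs 000..111 left to right):
  rows 0-7 [x1,x2,x3=000]: 10011001  (ones: 4)
  rows 8-15 [x1,x2,x3=001]: 01100110  (ones: 4)
  rows 16-23 [x1,x2,x3=010]: 10101010  (ones: 4)
  rows 24-31 [x1,x2,x3=011]: 01010101  (ones: 4)
  rows 32-39 [x1,x2,x3=100]: 10011001  (ones: 4)
  rows 40-47 [x1,x2,x3=101]: 01100110  (ones: 4)
  rows 48-55 [x1,x2,x3=110]: 10101010  (ones: 4)
  rows 56-63 [x1,x2,x3=111]: 01010101  (ones: 4)
Count of 1-rows = 4+4+4+4+4+4+4+4 = 32

32


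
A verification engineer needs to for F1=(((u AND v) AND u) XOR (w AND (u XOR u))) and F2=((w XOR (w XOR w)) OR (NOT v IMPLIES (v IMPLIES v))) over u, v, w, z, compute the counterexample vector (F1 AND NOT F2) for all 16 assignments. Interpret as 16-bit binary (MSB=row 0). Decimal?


F1 = (((u AND v) AND u) XOR (w AND (u XOR u)))
F2 = ((w XOR (w XOR w)) OR (NOT v IMPLIES (v IMPLIES v)))
Counterexample to F1=>F2 is where F1=1 and F2=0.
Evaluate each row (bits = u,v,w,z, MSB first):
  row 0 [0000]: F1=0 F2=1 -> F1&~F2 -> 0
  row 1 [0001]: F1=0 F2=1 -> F1&~F2 -> 0
  row 2 [0010]: F1=0 F2=1 -> F1&~F2 -> 0
  row 3 [0011]: F1=0 F2=1 -> F1&~F2 -> 0
  row 4 [0100]: F1=0 F2=1 -> F1&~F2 -> 0
  row 5 [0101]: F1=0 F2=1 -> F1&~F2 -> 0
  row 6 [0110]: F1=0 F2=1 -> F1&~F2 -> 0
  row 7 [0111]: F1=0 F2=1 -> F1&~F2 -> 0
  row 8 [1000]: F1=0 F2=1 -> F1&~F2 -> 0
  row 9 [1001]: F1=0 F2=1 -> F1&~F2 -> 0
  row 10 [1010]: F1=0 F2=1 -> F1&~F2 -> 0
  row 11 [1011]: F1=0 F2=1 -> F1&~F2 -> 0
  row 12 [1100]: F1=1 F2=1 -> F1&~F2 -> 0
  row 13 [1101]: F1=1 F2=1 -> F1&~F2 -> 0
  row 14 [1110]: F1=1 F2=1 -> F1&~F2 -> 0
  row 15 [1111]: F1=1 F2=1 -> F1&~F2 -> 0
Full result column, 4 rows per line (u,v fixed per line; w,z runs 00..11 left to right):
  rows 0-3 [u,v=00]: 0000  = hex 0
  rows 4-7 [u,v=01]: 0000  = hex 0
  rows 8-11 [u,v=10]: 0000  = hex 0
  rows 12-15 [u,v=11]: 0000  = hex 0
Counterexample vector (row 0 .. row 15) = 0000000000000000
Output column grouped in 4s = 0000 0000 0000 0000 = 0x0000
Convert to decimal digit by digit (value = value*16 + digit):
  0 -> 0
  0*16 + 0 = 0
  0*16 + 0 = 0
  0*16 + 0 = 0
Decimal = 0

0


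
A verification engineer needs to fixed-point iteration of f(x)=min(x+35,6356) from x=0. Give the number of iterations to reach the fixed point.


Step 1: x=0, cap=6356, increment=35
Step 2: x grows by 35 each step until capped at 6356; fixed point is x=6356
Step 3: iterations = ceil(6356/35) = 182

182


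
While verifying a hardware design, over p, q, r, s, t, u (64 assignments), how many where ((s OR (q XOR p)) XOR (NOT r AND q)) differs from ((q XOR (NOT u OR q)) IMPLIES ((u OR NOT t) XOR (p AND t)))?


F1 = ((s OR (q XOR p)) XOR (NOT r AND q))
F2 = ((q XOR (NOT u OR q)) IMPLIES ((u OR NOT t) XOR (p AND t)))
Evaluate both on each of 64 rows (bits = p,q,r,s,t,u):
  row 0 [000000]: F1=0 F2=1 (differ) -> 1
  row 1 [000001]: F1=0 F2=1 (differ) -> 1
  row 2 [000010]: F1=0 F2=0 -> 0
  row 3 [000011]: F1=0 F2=1 (differ) -> 1
  row 4 [000100]: F1=1 F2=1 -> 0
  (every remaining row is evaluated the same way; all 64 results are listed next)
Full result column, 8 rows per line (p,q,r fixed per line; s,t,u runs 000..111 left to right):
  rows 0-7 [p,q,r=000]: 11010010  (ones: 4)
  rows 8-15 [p,q,r=001]: 11010010  (ones: 4)
  rows 16-23 [p,q,r=010]: 11111111  (ones: 8)
  rows 24-31 [p,q,r=011]: 00000000  (ones: 0)
  rows 32-39 [p,q,r=100]: 00000000  (ones: 0)
  rows 40-47 [p,q,r=101]: 00000000  (ones: 0)
  rows 48-55 [p,q,r=110]: 00001111  (ones: 4)
  rows 56-63 [p,q,r=111]: 11110000  (ones: 4)
Disagreements = 4+4+8+0+0+0+4+4 = 24

24


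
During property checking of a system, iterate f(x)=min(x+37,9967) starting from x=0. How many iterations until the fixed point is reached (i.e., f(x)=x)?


Step 1: x=0, cap=9967, increment=37
Step 2: x grows by 37 each step until capped at 9967; fixed point is x=9967
Step 3: iterations = ceil(9967/37) = 270

270


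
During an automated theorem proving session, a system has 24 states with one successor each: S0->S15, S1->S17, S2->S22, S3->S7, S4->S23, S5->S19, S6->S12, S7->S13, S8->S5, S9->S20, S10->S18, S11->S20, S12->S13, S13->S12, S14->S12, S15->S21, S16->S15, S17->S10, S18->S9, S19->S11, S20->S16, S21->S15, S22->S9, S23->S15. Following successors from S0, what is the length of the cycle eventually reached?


Trace from S0 until a state repeats:
  S0 -> S15 -> S21 -> S15
S15 first seen at step 1, revisited at step 3.
Cycle length = 3 - 1 = 2

2


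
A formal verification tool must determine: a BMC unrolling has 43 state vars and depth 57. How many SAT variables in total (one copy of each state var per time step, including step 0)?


BMC unrolls to depth k, creating one copy of each state var for steps 0..k.
Step count = 57 + 1 = 58 (steps 0 through 57)
Vars per step = 43
Total = 43 * 58 = 2494

2494


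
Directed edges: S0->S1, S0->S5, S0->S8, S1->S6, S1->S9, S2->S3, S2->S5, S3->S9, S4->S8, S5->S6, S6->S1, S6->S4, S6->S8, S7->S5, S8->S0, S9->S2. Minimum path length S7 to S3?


BFS layer-by-layer from S7:
  dist 0: {S7}
  dist 1: {S5}
  dist 2: {S6}
  dist 3: {S1, S4, S8}
  dist 4: {S0, S9}
  dist 5: {S2}
  dist 6: {S3}
  -> S3 reached at distance 6
Shortest path length = 6

6


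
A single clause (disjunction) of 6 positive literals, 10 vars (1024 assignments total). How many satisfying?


Step 1: Total=2^10=1024
Step 2: Unsat when all 6 false: 2^4=16
Step 3: Sat=1024-16=1008

1008


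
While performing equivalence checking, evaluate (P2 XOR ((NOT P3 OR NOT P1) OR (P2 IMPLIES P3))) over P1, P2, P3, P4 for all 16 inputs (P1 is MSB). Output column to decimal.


Formula: (P2 XOR ((NOT P3 OR NOT P1) OR (P2 IMPLIES P3))) over P1, P2, P3, P4 (16 rows)
Evaluate each row (bits = P1,P2,P3,P4, MSB first):
  row 0 [0000]: (0 XOR ((NOT 0 OR NOT 0) OR (0 IMPLIES 0))) -> 1
  row 1 [0001]: (0 XOR ((NOT 0 OR NOT 0) OR (0 IMPLIES 0))) -> 1
  row 2 [0010]: (0 XOR ((NOT 1 OR NOT 0) OR (0 IMPLIES 1))) -> 1
  row 3 [0011]: (0 XOR ((NOT 1 OR NOT 0) OR (0 IMPLIES 1))) -> 1
  row 4 [0100]: (1 XOR ((NOT 0 OR NOT 0) OR (1 IMPLIES 0))) -> 0
  row 5 [0101]: (1 XOR ((NOT 0 OR NOT 0) OR (1 IMPLIES 0))) -> 0
  row 6 [0110]: (1 XOR ((NOT 1 OR NOT 0) OR (1 IMPLIES 1))) -> 0
  row 7 [0111]: (1 XOR ((NOT 1 OR NOT 0) OR (1 IMPLIES 1))) -> 0
  row 8 [1000]: (0 XOR ((NOT 0 OR NOT 1) OR (0 IMPLIES 0))) -> 1
  row 9 [1001]: (0 XOR ((NOT 0 OR NOT 1) OR (0 IMPLIES 0))) -> 1
  row 10 [1010]: (0 XOR ((NOT 1 OR NOT 1) OR (0 IMPLIES 1))) -> 1
  row 11 [1011]: (0 XOR ((NOT 1 OR NOT 1) OR (0 IMPLIES 1))) -> 1
  row 12 [1100]: (1 XOR ((NOT 0 OR NOT 1) OR (1 IMPLIES 0))) -> 0
  row 13 [1101]: (1 XOR ((NOT 0 OR NOT 1) OR (1 IMPLIES 0))) -> 0
  row 14 [1110]: (1 XOR ((NOT 1 OR NOT 1) OR (1 IMPLIES 1))) -> 0
  row 15 [1111]: (1 XOR ((NOT 1 OR NOT 1) OR (1 IMPLIES 1))) -> 0
Full result column, 4 rows per line (P1,P2 fixed per line; P3,P4 runs 00..11 left to right):
  rows 0-3 [P1,P2=00]: 1111  = hex F
  rows 4-7 [P1,P2=01]: 0000  = hex 0
  rows 8-11 [P1,P2=10]: 1111  = hex F
  rows 12-15 [P1,P2=11]: 0000  = hex 0
Output column (row 0 .. row 15) = 1111000011110000
Output column grouped in 4s = 1111 0000 1111 0000 = 0xF0F0
Convert to decimal digit by digit (value = value*16 + digit):
  F -> 15
  15*16 + 0 = 240
  240*16 + 15 (F) = 3855
  3855*16 + 0 = 61680
Decimal = 61680

61680


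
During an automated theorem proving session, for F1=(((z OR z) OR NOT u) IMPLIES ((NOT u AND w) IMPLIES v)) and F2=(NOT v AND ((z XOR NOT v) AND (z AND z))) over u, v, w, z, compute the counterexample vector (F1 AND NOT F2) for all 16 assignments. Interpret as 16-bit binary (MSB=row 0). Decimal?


F1 = (((z OR z) OR NOT u) IMPLIES ((NOT u AND w) IMPLIES v))
F2 = (NOT v AND ((z XOR NOT v) AND (z AND z)))
Counterexample to F1=>F2 is where F1=1 and F2=0.
Evaluate each row (bits = u,v,w,z, MSB first):
  row 0 [0000]: F1=1 F2=0 -> F1&~F2 -> 1
  row 1 [0001]: F1=1 F2=0 -> F1&~F2 -> 1
  row 2 [0010]: F1=0 F2=0 -> F1&~F2 -> 0
  row 3 [0011]: F1=0 F2=0 -> F1&~F2 -> 0
  row 4 [0100]: F1=1 F2=0 -> F1&~F2 -> 1
  row 5 [0101]: F1=1 F2=0 -> F1&~F2 -> 1
  row 6 [0110]: F1=1 F2=0 -> F1&~F2 -> 1
  row 7 [0111]: F1=1 F2=0 -> F1&~F2 -> 1
  row 8 [1000]: F1=1 F2=0 -> F1&~F2 -> 1
  row 9 [1001]: F1=1 F2=0 -> F1&~F2 -> 1
  row 10 [1010]: F1=1 F2=0 -> F1&~F2 -> 1
  row 11 [1011]: F1=1 F2=0 -> F1&~F2 -> 1
  row 12 [1100]: F1=1 F2=0 -> F1&~F2 -> 1
  row 13 [1101]: F1=1 F2=0 -> F1&~F2 -> 1
  row 14 [1110]: F1=1 F2=0 -> F1&~F2 -> 1
  row 15 [1111]: F1=1 F2=0 -> F1&~F2 -> 1
Full result column, 4 rows per line (u,v fixed per line; w,z runs 00..11 left to right):
  rows 0-3 [u,v=00]: 1100  = hex C
  rows 4-7 [u,v=01]: 1111  = hex F
  rows 8-11 [u,v=10]: 1111  = hex F
  rows 12-15 [u,v=11]: 1111  = hex F
Counterexample vector (row 0 .. row 15) = 1100111111111111
Output column grouped in 4s = 1100 1111 1111 1111 = 0xCFFF
Convert to decimal digit by digit (value = value*16 + digit):
  C -> 12
  12*16 + 15 (F) = 207
  207*16 + 15 (F) = 3327
  3327*16 + 15 (F) = 53247
Decimal = 53247

53247


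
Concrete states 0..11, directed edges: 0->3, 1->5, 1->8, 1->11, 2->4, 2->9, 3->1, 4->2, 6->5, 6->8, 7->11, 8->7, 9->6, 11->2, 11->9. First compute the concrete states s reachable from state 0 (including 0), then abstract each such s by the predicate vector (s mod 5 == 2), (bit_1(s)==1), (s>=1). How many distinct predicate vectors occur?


BFS from 0:
Concrete reachable: {0, 1, 2, 3, 4, 5, 6, 7, 8, 9, 11}
Abstract via predicates (s mod 5 == 2), (bit_1(s)==1), (s>=1):
  (0,0,0) <- {0}
  (0,0,1) <- {1, 4, 5, 8, 9}
  (0,1,1) <- {3, 6, 11}
  (1,1,1) <- {2, 7}
Distinct abstract states = 4

4


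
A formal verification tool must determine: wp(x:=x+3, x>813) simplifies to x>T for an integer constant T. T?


Formula: wp(x:=E, P) = P[E/x] (substitute E for x in postcondition)
Step 1: Postcondition: x>813
Step 2: Substitute x+3 for x: x+3>813
Step 3: Solve for x: x > 813-3 = 810

810


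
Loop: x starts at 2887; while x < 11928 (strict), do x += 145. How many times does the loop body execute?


Step 1: x goes from 2887 toward 11928 by 145; the body runs while x<11928, so iterations = ceil((bound-start)/step)
Step 2: Distance=9041
Step 3: ceil(9041/145)=63

63


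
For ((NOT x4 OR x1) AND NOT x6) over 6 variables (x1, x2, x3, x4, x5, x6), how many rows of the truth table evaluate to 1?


Formula: ((NOT x4 OR x1) AND NOT x6) over 6 vars (64 rows)
Evaluate each row (x1, x2, x3, x4, x5, x6 as bits, MSB first):
  row 0 [000000]: ((NOT 0 OR 0) AND NOT 0) -> 1
  row 1 [000001]: ((NOT 0 OR 0) AND NOT 1) -> 0
  row 2 [000010]: ((NOT 0 OR 0) AND NOT 0) -> 1
  row 3 [000011]: ((NOT 0 OR 0) AND NOT 1) -> 0
  row 4 [000100]: ((NOT 1 OR 0) AND NOT 0) -> 0
  (every remaining row is evaluated the same way; all 64 results are listed next)
Full result column, 8 rows per line (x1,x2,x3 fixed per line; x4,x5,x6 runs 000..111 left to right):
  rows 0-7 [x1,x2,x3=000]: 10100000  (ones: 2)
  rows 8-15 [x1,x2,x3=001]: 10100000  (ones: 2)
  rows 16-23 [x1,x2,x3=010]: 10100000  (ones: 2)
  rows 24-31 [x1,x2,x3=011]: 10100000  (ones: 2)
  rows 32-39 [x1,x2,x3=100]: 10101010  (ones: 4)
  rows 40-47 [x1,x2,x3=101]: 10101010  (ones: 4)
  rows 48-55 [x1,x2,x3=110]: 10101010  (ones: 4)
  rows 56-63 [x1,x2,x3=111]: 10101010  (ones: 4)
Count of 1-rows = 2+2+2+2+4+4+4+4 = 24

24


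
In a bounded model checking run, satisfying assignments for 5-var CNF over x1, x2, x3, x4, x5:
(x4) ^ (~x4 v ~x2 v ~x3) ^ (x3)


CNF with 3 clauses over 5 vars (32 assignments).
An assignment satisfies CNF iff every clause has >=1 true literal.
Check each row (bits = x1,x2,x3,x4,x5; clause T/F shown):
  row 0 [00000]: clauses=FTF -> 0
  row 1 [00001]: clauses=FTF -> 0
  row 2 [00010]: clauses=TTF -> 0
  row 3 [00011]: clauses=TTF -> 0
  row 4 [00100]: clauses=FTT -> 0
  row 5 [00101]: clauses=FTT -> 0
  row 6 [00110]: clauses=TTT -> 1
  row 7 [00111]: clauses=TTT -> 1
  row 8 [01000]: clauses=FTF -> 0
  row 9 [01001]: clauses=FTF -> 0
  row 10 [01010]: clauses=TTF -> 0
  row 11 [01011]: clauses=TTF -> 0
  row 12 [01100]: clauses=FTT -> 0
  row 13 [01101]: clauses=FTT -> 0
  row 14 [01110]: clauses=TFT -> 0
  row 15 [01111]: clauses=TFT -> 0
  row 16 [10000]: clauses=FTF -> 0
  row 17 [10001]: clauses=FTF -> 0
  row 18 [10010]: clauses=TTF -> 0
  row 19 [10011]: clauses=TTF -> 0
  row 20 [10100]: clauses=FTT -> 0
  row 21 [10101]: clauses=FTT -> 0
  row 22 [10110]: clauses=TTT -> 1
  row 23 [10111]: clauses=TTT -> 1
  row 24 [11000]: clauses=FTF -> 0
  row 25 [11001]: clauses=FTF -> 0
  row 26 [11010]: clauses=TTF -> 0
  row 27 [11011]: clauses=TTF -> 0
  row 28 [11100]: clauses=FTT -> 0
  row 29 [11101]: clauses=FTT -> 0
  row 30 [11110]: clauses=TFT -> 0
  row 31 [11111]: clauses=TFT -> 0
Full result column, 8 rows per line (x1,x2 fixed per line; x3,x4,x5 runs 000..111 left to right):
  rows 0-7 [x1,x2=00]: 00000011  (ones: 2)
  rows 8-15 [x1,x2=01]: 00000000  (ones: 0)
  rows 16-23 [x1,x2=10]: 00000011  (ones: 2)
  rows 24-31 [x1,x2=11]: 00000000  (ones: 0)
Satisfying assignments = 2+0+2+0 = 4

4


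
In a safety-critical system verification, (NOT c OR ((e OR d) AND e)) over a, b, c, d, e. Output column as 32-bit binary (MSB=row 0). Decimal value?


Formula: (NOT c OR ((e OR d) AND e)) over a, b, c, d, e (32 rows)
Evaluate each row (bits = a,b,c,d,e, MSB first):
  row 0 [00000]: (NOT 0 OR ((0 OR 0) AND 0)) -> 1
  row 1 [00001]: (NOT 0 OR ((1 OR 0) AND 1)) -> 1
  row 2 [00010]: (NOT 0 OR ((0 OR 1) AND 0)) -> 1
  row 3 [00011]: (NOT 0 OR ((1 OR 1) AND 1)) -> 1
  row 4 [00100]: (NOT 1 OR ((0 OR 0) AND 0)) -> 0
  row 5 [00101]: (NOT 1 OR ((1 OR 0) AND 1)) -> 1
  row 6 [00110]: (NOT 1 OR ((0 OR 1) AND 0)) -> 0
  row 7 [00111]: (NOT 1 OR ((1 OR 1) AND 1)) -> 1
  row 8 [01000]: (NOT 0 OR ((0 OR 0) AND 0)) -> 1
  row 9 [01001]: (NOT 0 OR ((1 OR 0) AND 1)) -> 1
  row 10 [01010]: (NOT 0 OR ((0 OR 1) AND 0)) -> 1
  row 11 [01011]: (NOT 0 OR ((1 OR 1) AND 1)) -> 1
  row 12 [01100]: (NOT 1 OR ((0 OR 0) AND 0)) -> 0
  row 13 [01101]: (NOT 1 OR ((1 OR 0) AND 1)) -> 1
  row 14 [01110]: (NOT 1 OR ((0 OR 1) AND 0)) -> 0
  row 15 [01111]: (NOT 1 OR ((1 OR 1) AND 1)) -> 1
  row 16 [10000]: (NOT 0 OR ((0 OR 0) AND 0)) -> 1
  row 17 [10001]: (NOT 0 OR ((1 OR 0) AND 1)) -> 1
  row 18 [10010]: (NOT 0 OR ((0 OR 1) AND 0)) -> 1
  row 19 [10011]: (NOT 0 OR ((1 OR 1) AND 1)) -> 1
  row 20 [10100]: (NOT 1 OR ((0 OR 0) AND 0)) -> 0
  row 21 [10101]: (NOT 1 OR ((1 OR 0) AND 1)) -> 1
  row 22 [10110]: (NOT 1 OR ((0 OR 1) AND 0)) -> 0
  row 23 [10111]: (NOT 1 OR ((1 OR 1) AND 1)) -> 1
  row 24 [11000]: (NOT 0 OR ((0 OR 0) AND 0)) -> 1
  row 25 [11001]: (NOT 0 OR ((1 OR 0) AND 1)) -> 1
  row 26 [11010]: (NOT 0 OR ((0 OR 1) AND 0)) -> 1
  row 27 [11011]: (NOT 0 OR ((1 OR 1) AND 1)) -> 1
  row 28 [11100]: (NOT 1 OR ((0 OR 0) AND 0)) -> 0
  row 29 [11101]: (NOT 1 OR ((1 OR 0) AND 1)) -> 1
  row 30 [11110]: (NOT 1 OR ((0 OR 1) AND 0)) -> 0
  row 31 [11111]: (NOT 1 OR ((1 OR 1) AND 1)) -> 1
Full result column, 4 rows per line (a,b,c fixed per line; d,e runs 00..11 left to right):
  rows 0-3 [a,b,c=000]: 1111  = hex F
  rows 4-7 [a,b,c=001]: 0101  = hex 5
  rows 8-11 [a,b,c=010]: 1111  = hex F
  rows 12-15 [a,b,c=011]: 0101  = hex 5
  rows 16-19 [a,b,c=100]: 1111  = hex F
  rows 20-23 [a,b,c=101]: 0101  = hex 5
  rows 24-27 [a,b,c=110]: 1111  = hex F
  rows 28-31 [a,b,c=111]: 0101  = hex 5
Output column (row 0 .. row 31) = 11110101111101011111010111110101
Output column grouped in 4s = 1111 0101 1111 0101 1111 0101 1111 0101 = 0xF5F5F5F5
Convert to decimal digit by digit (value = value*16 + digit):
  F -> 15
  15*16 + 5 = 245
  245*16 + 15 (F) = 3935
  3935*16 + 5 = 62965
  62965*16 + 15 (F) = 1007455
  1007455*16 + 5 = 16119285
  16119285*16 + 15 (F) = 257908575
  257908575*16 + 5 = 4126537205
Decimal = 4126537205

4126537205


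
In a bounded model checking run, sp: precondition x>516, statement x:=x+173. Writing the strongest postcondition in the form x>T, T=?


Formula: sp(P, x:=E) = exists old_x. (x = E[old_x/x]) AND P[old_x/x] (old_x is the value of x before the assignment; eliminate old_x by solving x = E[old_x/x] for old_x)
Step 1: Precondition P: x>516, i.e. old_x > 516
Step 2: Assignment gives x = old_x + 173, so old_x = x - 173
Step 3: Substitute into P: x - 173 > 516
Step 4: Simplify: x > 516+173 = 689

689


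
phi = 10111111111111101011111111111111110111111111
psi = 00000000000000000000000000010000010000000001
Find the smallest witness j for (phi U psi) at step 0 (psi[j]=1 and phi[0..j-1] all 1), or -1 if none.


(phi U psi) at 0: need smallest j with psi[j]=1 and phi[i]=1 for all i in [0,j).
Scan from step 0:
  step 0: phi=1, psi=0 -> continue
  step 1: phi=0 -> phi-prefix broken from here
  step 27: psi=1 but phi already failed -> not a witness
  step 33: psi=1 but phi already failed -> not a witness
  step 43: psi=1 but phi already failed -> not a witness
  end of trace: no witness -> -1
Witness step = -1

-1


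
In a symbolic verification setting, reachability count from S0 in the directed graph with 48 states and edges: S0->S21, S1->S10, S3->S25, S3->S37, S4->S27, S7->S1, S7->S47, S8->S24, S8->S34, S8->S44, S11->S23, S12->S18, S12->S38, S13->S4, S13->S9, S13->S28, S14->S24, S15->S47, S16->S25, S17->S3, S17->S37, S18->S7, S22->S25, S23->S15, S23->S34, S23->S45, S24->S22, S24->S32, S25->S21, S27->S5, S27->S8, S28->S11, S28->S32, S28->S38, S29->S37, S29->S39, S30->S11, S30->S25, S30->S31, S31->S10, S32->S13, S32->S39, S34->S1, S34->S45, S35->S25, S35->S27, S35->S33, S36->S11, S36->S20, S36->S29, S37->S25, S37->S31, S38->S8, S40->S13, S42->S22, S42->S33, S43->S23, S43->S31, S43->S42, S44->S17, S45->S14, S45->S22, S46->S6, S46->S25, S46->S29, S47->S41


BFS from S0:
  layer 0: {S0}
  layer 1: {S21}
Reachable set: {S0, S21}
Count = 2

2


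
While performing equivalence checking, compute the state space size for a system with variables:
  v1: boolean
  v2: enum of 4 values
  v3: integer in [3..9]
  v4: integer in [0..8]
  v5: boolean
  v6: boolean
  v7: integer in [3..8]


State space = product of domain sizes of all variables.
Domain sizes:
  v1 (boolean): 2
  v2 (enum of 4 values): 4
  v3 (integer in [3..9]): 7
  v4 (integer in [0..8]): 9
  v5 (boolean): 2
  v6 (boolean): 2
  v7 (integer in [3..8]): 6
Product = 2 * 4 * 7 * 9 * 2 * 2 * 6 = 12096

12096


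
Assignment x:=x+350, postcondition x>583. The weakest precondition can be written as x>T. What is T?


Formula: wp(x:=E, P) = P[E/x] (substitute E for x in postcondition)
Step 1: Postcondition: x>583
Step 2: Substitute x+350 for x: x+350>583
Step 3: Solve for x: x > 583-350 = 233

233


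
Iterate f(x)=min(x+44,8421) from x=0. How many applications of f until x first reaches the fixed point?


Step 1: x=0, cap=8421, increment=44
Step 2: x grows by 44 each step until capped at 8421; fixed point is x=8421
Step 3: iterations = ceil(8421/44) = 192

192


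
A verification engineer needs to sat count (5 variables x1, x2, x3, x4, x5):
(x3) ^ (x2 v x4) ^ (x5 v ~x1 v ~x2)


CNF with 3 clauses over 5 vars (32 assignments).
An assignment satisfies CNF iff every clause has >=1 true literal.
Check each row (bits = x1,x2,x3,x4,x5; clause T/F shown):
  row 0 [00000]: clauses=FFT -> 0
  row 1 [00001]: clauses=FFT -> 0
  row 2 [00010]: clauses=FTT -> 0
  row 3 [00011]: clauses=FTT -> 0
  row 4 [00100]: clauses=TFT -> 0
  row 5 [00101]: clauses=TFT -> 0
  row 6 [00110]: clauses=TTT -> 1
  row 7 [00111]: clauses=TTT -> 1
  row 8 [01000]: clauses=FTT -> 0
  row 9 [01001]: clauses=FTT -> 0
  row 10 [01010]: clauses=FTT -> 0
  row 11 [01011]: clauses=FTT -> 0
  row 12 [01100]: clauses=TTT -> 1
  row 13 [01101]: clauses=TTT -> 1
  row 14 [01110]: clauses=TTT -> 1
  row 15 [01111]: clauses=TTT -> 1
  row 16 [10000]: clauses=FFT -> 0
  row 17 [10001]: clauses=FFT -> 0
  row 18 [10010]: clauses=FTT -> 0
  row 19 [10011]: clauses=FTT -> 0
  row 20 [10100]: clauses=TFT -> 0
  row 21 [10101]: clauses=TFT -> 0
  row 22 [10110]: clauses=TTT -> 1
  row 23 [10111]: clauses=TTT -> 1
  row 24 [11000]: clauses=FTF -> 0
  row 25 [11001]: clauses=FTT -> 0
  row 26 [11010]: clauses=FTF -> 0
  row 27 [11011]: clauses=FTT -> 0
  row 28 [11100]: clauses=TTF -> 0
  row 29 [11101]: clauses=TTT -> 1
  row 30 [11110]: clauses=TTF -> 0
  row 31 [11111]: clauses=TTT -> 1
Full result column, 8 rows per line (x1,x2 fixed per line; x3,x4,x5 runs 000..111 left to right):
  rows 0-7 [x1,x2=00]: 00000011  (ones: 2)
  rows 8-15 [x1,x2=01]: 00001111  (ones: 4)
  rows 16-23 [x1,x2=10]: 00000011  (ones: 2)
  rows 24-31 [x1,x2=11]: 00000101  (ones: 2)
Satisfying assignments = 2+4+2+2 = 10

10


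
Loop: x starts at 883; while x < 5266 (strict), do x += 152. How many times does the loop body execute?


Step 1: x goes from 883 toward 5266 by 152; the body runs while x<5266, so iterations = ceil((bound-start)/step)
Step 2: Distance=4383
Step 3: ceil(4383/152)=29

29


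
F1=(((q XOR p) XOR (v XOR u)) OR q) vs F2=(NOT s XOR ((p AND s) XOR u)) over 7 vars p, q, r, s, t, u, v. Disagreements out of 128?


F1 = (((q XOR p) XOR (v XOR u)) OR q)
F2 = (NOT s XOR ((p AND s) XOR u))
Evaluate both on each of 128 rows (bits = p,q,r,s,t,u,v):
  row 0 [0000000]: F1=0 F2=1 (differ) -> 1
  row 1 [0000001]: F1=1 F2=1 -> 0
  row 2 [0000010]: F1=1 F2=0 (differ) -> 1
  row 3 [0000011]: F1=0 F2=0 -> 0
  row 4 [0000100]: F1=0 F2=1 (differ) -> 1
  (every remaining row is evaluated the same way; all 128 results are listed next)
Full result column, 8 rows per line (p,q,r,s fixed per line; t,u,v runs 000..111 left to right):
  rows 0-7 [p,q,r,s=0000]: 10101010  (ones: 4)
  rows 8-15 [p,q,r,s=0001]: 01010101  (ones: 4)
  rows 16-23 [p,q,r,s=0010]: 10101010  (ones: 4)
  rows 24-31 [p,q,r,s=0011]: 01010101  (ones: 4)
  rows 32-39 [p,q,r,s=0100]: 00110011  (ones: 4)
  rows 40-47 [p,q,r,s=0101]: 11001100  (ones: 4)
  rows 48-55 [p,q,r,s=0110]: 00110011  (ones: 4)
  rows 56-63 [p,q,r,s=0111]: 11001100  (ones: 4)
  rows 64-71 [p,q,r,s=1000]: 01010101  (ones: 4)
  rows 72-79 [p,q,r,s=1001]: 01010101  (ones: 4)
  rows 80-87 [p,q,r,s=1010]: 01010101  (ones: 4)
  rows 88-95 [p,q,r,s=1011]: 01010101  (ones: 4)
  rows 96-103 [p,q,r,s=1100]: 00110011  (ones: 4)
  rows 104-111 [p,q,r,s=1101]: 00110011  (ones: 4)
  rows 112-119 [p,q,r,s=1110]: 00110011  (ones: 4)
  rows 120-127 [p,q,r,s=1111]: 00110011  (ones: 4)
Disagreements = 4+4+4+4+4+4+4+4+4+4+4+4+4+4+4+4 = 64

64


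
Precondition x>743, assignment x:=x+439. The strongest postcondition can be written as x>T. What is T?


Formula: sp(P, x:=E) = exists old_x. (x = E[old_x/x]) AND P[old_x/x] (old_x is the value of x before the assignment; eliminate old_x by solving x = E[old_x/x] for old_x)
Step 1: Precondition P: x>743, i.e. old_x > 743
Step 2: Assignment gives x = old_x + 439, so old_x = x - 439
Step 3: Substitute into P: x - 439 > 743
Step 4: Simplify: x > 743+439 = 1182

1182


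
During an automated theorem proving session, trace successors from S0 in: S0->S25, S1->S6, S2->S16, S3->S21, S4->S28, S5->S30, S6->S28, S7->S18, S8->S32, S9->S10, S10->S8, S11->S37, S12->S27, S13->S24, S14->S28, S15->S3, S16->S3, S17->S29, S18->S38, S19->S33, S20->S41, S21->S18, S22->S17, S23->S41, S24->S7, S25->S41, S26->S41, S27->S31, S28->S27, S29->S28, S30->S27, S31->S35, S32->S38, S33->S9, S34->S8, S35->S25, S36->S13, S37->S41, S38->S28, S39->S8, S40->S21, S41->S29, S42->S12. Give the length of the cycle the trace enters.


Trace from S0 until a state repeats:
  S0 -> S25 -> S41 -> S29 -> S28 -> S27 -> S31 -> S35 -> S25
S25 first seen at step 1, revisited at step 8.
Cycle length = 8 - 1 = 7

7


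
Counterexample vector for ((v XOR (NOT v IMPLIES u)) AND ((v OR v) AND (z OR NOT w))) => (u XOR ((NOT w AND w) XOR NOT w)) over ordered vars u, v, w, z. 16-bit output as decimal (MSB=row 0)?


F1 = ((v XOR (NOT v IMPLIES u)) AND ((v OR v) AND (z OR NOT w)))
F2 = (u XOR ((NOT w AND w) XOR NOT w))
Counterexample to F1=>F2 is where F1=1 and F2=0.
Evaluate each row (bits = u,v,w,z, MSB first):
  row 0 [0000]: F1=0 F2=1 -> F1&~F2 -> 0
  row 1 [0001]: F1=0 F2=1 -> F1&~F2 -> 0
  row 2 [0010]: F1=0 F2=0 -> F1&~F2 -> 0
  row 3 [0011]: F1=0 F2=0 -> F1&~F2 -> 0
  row 4 [0100]: F1=0 F2=1 -> F1&~F2 -> 0
  row 5 [0101]: F1=0 F2=1 -> F1&~F2 -> 0
  row 6 [0110]: F1=0 F2=0 -> F1&~F2 -> 0
  row 7 [0111]: F1=0 F2=0 -> F1&~F2 -> 0
  row 8 [1000]: F1=0 F2=0 -> F1&~F2 -> 0
  row 9 [1001]: F1=0 F2=0 -> F1&~F2 -> 0
  row 10 [1010]: F1=0 F2=1 -> F1&~F2 -> 0
  row 11 [1011]: F1=0 F2=1 -> F1&~F2 -> 0
  row 12 [1100]: F1=0 F2=0 -> F1&~F2 -> 0
  row 13 [1101]: F1=0 F2=0 -> F1&~F2 -> 0
  row 14 [1110]: F1=0 F2=1 -> F1&~F2 -> 0
  row 15 [1111]: F1=0 F2=1 -> F1&~F2 -> 0
Full result column, 4 rows per line (u,v fixed per line; w,z runs 00..11 left to right):
  rows 0-3 [u,v=00]: 0000  = hex 0
  rows 4-7 [u,v=01]: 0000  = hex 0
  rows 8-11 [u,v=10]: 0000  = hex 0
  rows 12-15 [u,v=11]: 0000  = hex 0
Counterexample vector (row 0 .. row 15) = 0000000000000000
Output column grouped in 4s = 0000 0000 0000 0000 = 0x0000
Convert to decimal digit by digit (value = value*16 + digit):
  0 -> 0
  0*16 + 0 = 0
  0*16 + 0 = 0
  0*16 + 0 = 0
Decimal = 0

0


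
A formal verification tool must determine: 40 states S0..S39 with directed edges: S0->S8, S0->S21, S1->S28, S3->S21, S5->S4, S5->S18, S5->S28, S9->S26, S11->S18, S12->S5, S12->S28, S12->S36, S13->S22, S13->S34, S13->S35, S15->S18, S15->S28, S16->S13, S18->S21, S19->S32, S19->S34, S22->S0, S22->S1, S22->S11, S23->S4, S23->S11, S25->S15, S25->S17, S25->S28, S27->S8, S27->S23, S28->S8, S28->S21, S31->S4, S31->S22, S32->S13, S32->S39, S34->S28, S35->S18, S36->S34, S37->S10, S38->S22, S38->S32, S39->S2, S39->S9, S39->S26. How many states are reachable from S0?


BFS from S0:
  layer 0: {S0}
  layer 1: {S8, S21}
Reachable set: {S0, S8, S21}
Count = 3

3


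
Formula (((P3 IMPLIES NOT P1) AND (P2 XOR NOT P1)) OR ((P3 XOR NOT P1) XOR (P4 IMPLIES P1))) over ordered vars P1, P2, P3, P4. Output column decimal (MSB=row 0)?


Formula: (((P3 IMPLIES NOT P1) AND (P2 XOR NOT P1)) OR ((P3 XOR NOT P1) XOR (P4 IMPLIES P1))) over P1, P2, P3, P4 (16 rows)
Evaluate each row (bits = P1,P2,P3,P4, MSB first):
  row 0 [0000]: (((0 IMPLIES NOT 0) AND (0 XOR NOT 0)) OR ((0 XOR NOT 0) XOR (0 IMPLIES 0))) -> 1
  row 1 [0001]: (((0 IMPLIES NOT 0) AND (0 XOR NOT 0)) OR ((0 XOR NOT 0) XOR (1 IMPLIES 0))) -> 1
  row 2 [0010]: (((1 IMPLIES NOT 0) AND (0 XOR NOT 0)) OR ((1 XOR NOT 0) XOR (0 IMPLIES 0))) -> 1
  row 3 [0011]: (((1 IMPLIES NOT 0) AND (0 XOR NOT 0)) OR ((1 XOR NOT 0) XOR (1 IMPLIES 0))) -> 1
  row 4 [0100]: (((0 IMPLIES NOT 0) AND (1 XOR NOT 0)) OR ((0 XOR NOT 0) XOR (0 IMPLIES 0))) -> 0
  row 5 [0101]: (((0 IMPLIES NOT 0) AND (1 XOR NOT 0)) OR ((0 XOR NOT 0) XOR (1 IMPLIES 0))) -> 1
  row 6 [0110]: (((1 IMPLIES NOT 0) AND (1 XOR NOT 0)) OR ((1 XOR NOT 0) XOR (0 IMPLIES 0))) -> 1
  row 7 [0111]: (((1 IMPLIES NOT 0) AND (1 XOR NOT 0)) OR ((1 XOR NOT 0) XOR (1 IMPLIES 0))) -> 0
  row 8 [1000]: (((0 IMPLIES NOT 1) AND (0 XOR NOT 1)) OR ((0 XOR NOT 1) XOR (0 IMPLIES 1))) -> 1
  row 9 [1001]: (((0 IMPLIES NOT 1) AND (0 XOR NOT 1)) OR ((0 XOR NOT 1) XOR (1 IMPLIES 1))) -> 1
  row 10 [1010]: (((1 IMPLIES NOT 1) AND (0 XOR NOT 1)) OR ((1 XOR NOT 1) XOR (0 IMPLIES 1))) -> 0
  row 11 [1011]: (((1 IMPLIES NOT 1) AND (0 XOR NOT 1)) OR ((1 XOR NOT 1) XOR (1 IMPLIES 1))) -> 0
  row 12 [1100]: (((0 IMPLIES NOT 1) AND (1 XOR NOT 1)) OR ((0 XOR NOT 1) XOR (0 IMPLIES 1))) -> 1
  row 13 [1101]: (((0 IMPLIES NOT 1) AND (1 XOR NOT 1)) OR ((0 XOR NOT 1) XOR (1 IMPLIES 1))) -> 1
  row 14 [1110]: (((1 IMPLIES NOT 1) AND (1 XOR NOT 1)) OR ((1 XOR NOT 1) XOR (0 IMPLIES 1))) -> 0
  row 15 [1111]: (((1 IMPLIES NOT 1) AND (1 XOR NOT 1)) OR ((1 XOR NOT 1) XOR (1 IMPLIES 1))) -> 0
Full result column, 4 rows per line (P1,P2 fixed per line; P3,P4 runs 00..11 left to right):
  rows 0-3 [P1,P2=00]: 1111  = hex F
  rows 4-7 [P1,P2=01]: 0110  = hex 6
  rows 8-11 [P1,P2=10]: 1100  = hex C
  rows 12-15 [P1,P2=11]: 1100  = hex C
Output column (row 0 .. row 15) = 1111011011001100
Output column grouped in 4s = 1111 0110 1100 1100 = 0xF6CC
Convert to decimal digit by digit (value = value*16 + digit):
  F -> 15
  15*16 + 6 = 246
  246*16 + 12 (C) = 3948
  3948*16 + 12 (C) = 63180
Decimal = 63180

63180


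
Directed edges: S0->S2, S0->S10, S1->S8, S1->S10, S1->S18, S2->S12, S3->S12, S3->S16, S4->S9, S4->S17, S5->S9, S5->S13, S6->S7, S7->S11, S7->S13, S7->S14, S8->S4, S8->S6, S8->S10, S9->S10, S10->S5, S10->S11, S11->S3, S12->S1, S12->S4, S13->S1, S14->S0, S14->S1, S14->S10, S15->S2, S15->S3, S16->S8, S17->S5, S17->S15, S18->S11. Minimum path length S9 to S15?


BFS layer-by-layer from S9:
  dist 0: {S9}
  dist 1: {S10}
  dist 2: {S5, S11}
  dist 3: {S3, S13}
  dist 4: {S1, S12, S16}
  dist 5: {S4, S8, S18}
  dist 6: {S6, S17}
  dist 7: {S7, S15}
  -> S15 reached at distance 7
Shortest path length = 7

7


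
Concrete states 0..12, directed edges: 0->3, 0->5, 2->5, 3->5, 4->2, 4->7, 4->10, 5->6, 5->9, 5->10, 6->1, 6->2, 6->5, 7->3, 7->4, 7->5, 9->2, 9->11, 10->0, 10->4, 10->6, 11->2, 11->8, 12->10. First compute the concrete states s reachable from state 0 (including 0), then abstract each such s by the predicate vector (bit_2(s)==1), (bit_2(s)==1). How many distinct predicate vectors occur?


BFS from 0:
Concrete reachable: {0, 1, 2, 3, 4, 5, 6, 7, 8, 9, 10, 11}
Abstract via predicates (bit_2(s)==1), (bit_2(s)==1):
  (0,0) <- {0, 1, 2, 3, 8, 9, 10, 11}
  (1,1) <- {4, 5, 6, 7}
Distinct abstract states = 2

2


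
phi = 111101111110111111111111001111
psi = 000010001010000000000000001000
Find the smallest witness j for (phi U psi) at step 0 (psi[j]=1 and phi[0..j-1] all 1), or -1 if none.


(phi U psi) at 0: need smallest j with psi[j]=1 and phi[i]=1 for all i in [0,j).
Scan from step 0:
  step 0: phi=1, psi=0 -> continue
  step 1: phi=1, psi=0 -> continue
  step 2: phi=1, psi=0 -> continue
  step 3: phi=1, psi=0 -> continue
  step 4: psi=1 and phi held for [0,4) -> witness found
Witness step = 4

4


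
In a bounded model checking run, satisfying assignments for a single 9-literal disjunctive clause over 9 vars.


Step 1: Total=2^9=512
Step 2: Unsat when all 9 false: 2^0=1
Step 3: Sat=512-1=511

511


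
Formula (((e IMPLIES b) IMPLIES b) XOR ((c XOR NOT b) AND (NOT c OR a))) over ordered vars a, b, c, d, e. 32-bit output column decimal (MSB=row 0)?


Formula: (((e IMPLIES b) IMPLIES b) XOR ((c XOR NOT b) AND (NOT c OR a))) over a, b, c, d, e (32 rows)
Evaluate each row (bits = a,b,c,d,e, MSB first):
  row 0 [00000]: (((0 IMPLIES 0) IMPLIES 0) XOR ((0 XOR NOT 0) AND (NOT 0 OR 0))) -> 1
  row 1 [00001]: (((1 IMPLIES 0) IMPLIES 0) XOR ((0 XOR NOT 0) AND (NOT 0 OR 0))) -> 0
  row 2 [00010]: (((0 IMPLIES 0) IMPLIES 0) XOR ((0 XOR NOT 0) AND (NOT 0 OR 0))) -> 1
  row 3 [00011]: (((1 IMPLIES 0) IMPLIES 0) XOR ((0 XOR NOT 0) AND (NOT 0 OR 0))) -> 0
  row 4 [00100]: (((0 IMPLIES 0) IMPLIES 0) XOR ((1 XOR NOT 0) AND (NOT 1 OR 0))) -> 0
  row 5 [00101]: (((1 IMPLIES 0) IMPLIES 0) XOR ((1 XOR NOT 0) AND (NOT 1 OR 0))) -> 1
  row 6 [00110]: (((0 IMPLIES 0) IMPLIES 0) XOR ((1 XOR NOT 0) AND (NOT 1 OR 0))) -> 0
  row 7 [00111]: (((1 IMPLIES 0) IMPLIES 0) XOR ((1 XOR NOT 0) AND (NOT 1 OR 0))) -> 1
  row 8 [01000]: (((0 IMPLIES 1) IMPLIES 1) XOR ((0 XOR NOT 1) AND (NOT 0 OR 0))) -> 1
  row 9 [01001]: (((1 IMPLIES 1) IMPLIES 1) XOR ((0 XOR NOT 1) AND (NOT 0 OR 0))) -> 1
  row 10 [01010]: (((0 IMPLIES 1) IMPLIES 1) XOR ((0 XOR NOT 1) AND (NOT 0 OR 0))) -> 1
  row 11 [01011]: (((1 IMPLIES 1) IMPLIES 1) XOR ((0 XOR NOT 1) AND (NOT 0 OR 0))) -> 1
  row 12 [01100]: (((0 IMPLIES 1) IMPLIES 1) XOR ((1 XOR NOT 1) AND (NOT 1 OR 0))) -> 1
  row 13 [01101]: (((1 IMPLIES 1) IMPLIES 1) XOR ((1 XOR NOT 1) AND (NOT 1 OR 0))) -> 1
  row 14 [01110]: (((0 IMPLIES 1) IMPLIES 1) XOR ((1 XOR NOT 1) AND (NOT 1 OR 0))) -> 1
  row 15 [01111]: (((1 IMPLIES 1) IMPLIES 1) XOR ((1 XOR NOT 1) AND (NOT 1 OR 0))) -> 1
  row 16 [10000]: (((0 IMPLIES 0) IMPLIES 0) XOR ((0 XOR NOT 0) AND (NOT 0 OR 1))) -> 1
  row 17 [10001]: (((1 IMPLIES 0) IMPLIES 0) XOR ((0 XOR NOT 0) AND (NOT 0 OR 1))) -> 0
  row 18 [10010]: (((0 IMPLIES 0) IMPLIES 0) XOR ((0 XOR NOT 0) AND (NOT 0 OR 1))) -> 1
  row 19 [10011]: (((1 IMPLIES 0) IMPLIES 0) XOR ((0 XOR NOT 0) AND (NOT 0 OR 1))) -> 0
  row 20 [10100]: (((0 IMPLIES 0) IMPLIES 0) XOR ((1 XOR NOT 0) AND (NOT 1 OR 1))) -> 0
  row 21 [10101]: (((1 IMPLIES 0) IMPLIES 0) XOR ((1 XOR NOT 0) AND (NOT 1 OR 1))) -> 1
  row 22 [10110]: (((0 IMPLIES 0) IMPLIES 0) XOR ((1 XOR NOT 0) AND (NOT 1 OR 1))) -> 0
  row 23 [10111]: (((1 IMPLIES 0) IMPLIES 0) XOR ((1 XOR NOT 0) AND (NOT 1 OR 1))) -> 1
  row 24 [11000]: (((0 IMPLIES 1) IMPLIES 1) XOR ((0 XOR NOT 1) AND (NOT 0 OR 1))) -> 1
  row 25 [11001]: (((1 IMPLIES 1) IMPLIES 1) XOR ((0 XOR NOT 1) AND (NOT 0 OR 1))) -> 1
  row 26 [11010]: (((0 IMPLIES 1) IMPLIES 1) XOR ((0 XOR NOT 1) AND (NOT 0 OR 1))) -> 1
  row 27 [11011]: (((1 IMPLIES 1) IMPLIES 1) XOR ((0 XOR NOT 1) AND (NOT 0 OR 1))) -> 1
  row 28 [11100]: (((0 IMPLIES 1) IMPLIES 1) XOR ((1 XOR NOT 1) AND (NOT 1 OR 1))) -> 0
  row 29 [11101]: (((1 IMPLIES 1) IMPLIES 1) XOR ((1 XOR NOT 1) AND (NOT 1 OR 1))) -> 0
  row 30 [11110]: (((0 IMPLIES 1) IMPLIES 1) XOR ((1 XOR NOT 1) AND (NOT 1 OR 1))) -> 0
  row 31 [11111]: (((1 IMPLIES 1) IMPLIES 1) XOR ((1 XOR NOT 1) AND (NOT 1 OR 1))) -> 0
Full result column, 4 rows per line (a,b,c fixed per line; d,e runs 00..11 left to right):
  rows 0-3 [a,b,c=000]: 1010  = hex A
  rows 4-7 [a,b,c=001]: 0101  = hex 5
  rows 8-11 [a,b,c=010]: 1111  = hex F
  rows 12-15 [a,b,c=011]: 1111  = hex F
  rows 16-19 [a,b,c=100]: 1010  = hex A
  rows 20-23 [a,b,c=101]: 0101  = hex 5
  rows 24-27 [a,b,c=110]: 1111  = hex F
  rows 28-31 [a,b,c=111]: 0000  = hex 0
Output column (row 0 .. row 31) = 10100101111111111010010111110000
Output column grouped in 4s = 1010 0101 1111 1111 1010 0101 1111 0000 = 0xA5FFA5F0
Convert to decimal digit by digit (value = value*16 + digit):
  A -> 10
  10*16 + 5 = 165
  165*16 + 15 (F) = 2655
  2655*16 + 15 (F) = 42495
  42495*16 + 10 (A) = 679930
  679930*16 + 5 = 10878885
  10878885*16 + 15 (F) = 174062175
  174062175*16 + 0 = 2784994800
Decimal = 2784994800

2784994800


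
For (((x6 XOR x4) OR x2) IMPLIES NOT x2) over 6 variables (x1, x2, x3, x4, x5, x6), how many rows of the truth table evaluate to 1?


Formula: (((x6 XOR x4) OR x2) IMPLIES NOT x2) over 6 vars (64 rows)
Evaluate each row (x1, x2, x3, x4, x5, x6 as bits, MSB first):
  row 0 [000000]: (((0 XOR 0) OR 0) IMPLIES NOT 0) -> 1
  row 1 [000001]: (((1 XOR 0) OR 0) IMPLIES NOT 0) -> 1
  row 2 [000010]: (((0 XOR 0) OR 0) IMPLIES NOT 0) -> 1
  row 3 [000011]: (((1 XOR 0) OR 0) IMPLIES NOT 0) -> 1
  row 4 [000100]: (((0 XOR 1) OR 0) IMPLIES NOT 0) -> 1
  (every remaining row is evaluated the same way; all 64 results are listed next)
Full result column, 8 rows per line (x1,x2,x3 fixed per line; x4,x5,x6 runs 000..111 left to right):
  rows 0-7 [x1,x2,x3=000]: 11111111  (ones: 8)
  rows 8-15 [x1,x2,x3=001]: 11111111  (ones: 8)
  rows 16-23 [x1,x2,x3=010]: 00000000  (ones: 0)
  rows 24-31 [x1,x2,x3=011]: 00000000  (ones: 0)
  rows 32-39 [x1,x2,x3=100]: 11111111  (ones: 8)
  rows 40-47 [x1,x2,x3=101]: 11111111  (ones: 8)
  rows 48-55 [x1,x2,x3=110]: 00000000  (ones: 0)
  rows 56-63 [x1,x2,x3=111]: 00000000  (ones: 0)
Count of 1-rows = 8+8+0+0+8+8+0+0 = 32

32


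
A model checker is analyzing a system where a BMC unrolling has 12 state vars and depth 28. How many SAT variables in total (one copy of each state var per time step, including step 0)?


BMC unrolls to depth k, creating one copy of each state var for steps 0..k.
Step count = 28 + 1 = 29 (steps 0 through 28)
Vars per step = 12
Total = 12 * 29 = 348

348


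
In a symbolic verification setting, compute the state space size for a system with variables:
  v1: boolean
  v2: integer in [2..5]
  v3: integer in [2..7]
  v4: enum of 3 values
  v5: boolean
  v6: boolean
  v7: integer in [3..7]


State space = product of domain sizes of all variables.
Domain sizes:
  v1 (boolean): 2
  v2 (integer in [2..5]): 4
  v3 (integer in [2..7]): 6
  v4 (enum of 3 values): 3
  v5 (boolean): 2
  v6 (boolean): 2
  v7 (integer in [3..7]): 5
Product = 2 * 4 * 6 * 3 * 2 * 2 * 5 = 2880

2880


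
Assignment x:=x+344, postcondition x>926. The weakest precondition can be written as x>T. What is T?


Formula: wp(x:=E, P) = P[E/x] (substitute E for x in postcondition)
Step 1: Postcondition: x>926
Step 2: Substitute x+344 for x: x+344>926
Step 3: Solve for x: x > 926-344 = 582

582


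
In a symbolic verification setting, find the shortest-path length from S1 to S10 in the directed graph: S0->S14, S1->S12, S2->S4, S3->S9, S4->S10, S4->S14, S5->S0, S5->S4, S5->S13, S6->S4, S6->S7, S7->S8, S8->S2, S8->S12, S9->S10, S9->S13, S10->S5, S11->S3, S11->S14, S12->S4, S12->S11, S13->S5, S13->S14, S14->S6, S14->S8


BFS layer-by-layer from S1:
  dist 0: {S1}
  dist 1: {S12}
  dist 2: {S4, S11}
  dist 3: {S3, S10, S14}
  -> S10 reached at distance 3
Shortest path length = 3

3


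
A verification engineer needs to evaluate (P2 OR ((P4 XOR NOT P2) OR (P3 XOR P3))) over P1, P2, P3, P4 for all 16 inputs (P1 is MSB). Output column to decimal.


Formula: (P2 OR ((P4 XOR NOT P2) OR (P3 XOR P3))) over P1, P2, P3, P4 (16 rows)
Evaluate each row (bits = P1,P2,P3,P4, MSB first):
  row 0 [0000]: (0 OR ((0 XOR NOT 0) OR (0 XOR 0))) -> 1
  row 1 [0001]: (0 OR ((1 XOR NOT 0) OR (0 XOR 0))) -> 0
  row 2 [0010]: (0 OR ((0 XOR NOT 0) OR (1 XOR 1))) -> 1
  row 3 [0011]: (0 OR ((1 XOR NOT 0) OR (1 XOR 1))) -> 0
  row 4 [0100]: (1 OR ((0 XOR NOT 1) OR (0 XOR 0))) -> 1
  row 5 [0101]: (1 OR ((1 XOR NOT 1) OR (0 XOR 0))) -> 1
  row 6 [0110]: (1 OR ((0 XOR NOT 1) OR (1 XOR 1))) -> 1
  row 7 [0111]: (1 OR ((1 XOR NOT 1) OR (1 XOR 1))) -> 1
  row 8 [1000]: (0 OR ((0 XOR NOT 0) OR (0 XOR 0))) -> 1
  row 9 [1001]: (0 OR ((1 XOR NOT 0) OR (0 XOR 0))) -> 0
  row 10 [1010]: (0 OR ((0 XOR NOT 0) OR (1 XOR 1))) -> 1
  row 11 [1011]: (0 OR ((1 XOR NOT 0) OR (1 XOR 1))) -> 0
  row 12 [1100]: (1 OR ((0 XOR NOT 1) OR (0 XOR 0))) -> 1
  row 13 [1101]: (1 OR ((1 XOR NOT 1) OR (0 XOR 0))) -> 1
  row 14 [1110]: (1 OR ((0 XOR NOT 1) OR (1 XOR 1))) -> 1
  row 15 [1111]: (1 OR ((1 XOR NOT 1) OR (1 XOR 1))) -> 1
Full result column, 4 rows per line (P1,P2 fixed per line; P3,P4 runs 00..11 left to right):
  rows 0-3 [P1,P2=00]: 1010  = hex A
  rows 4-7 [P1,P2=01]: 1111  = hex F
  rows 8-11 [P1,P2=10]: 1010  = hex A
  rows 12-15 [P1,P2=11]: 1111  = hex F
Output column (row 0 .. row 15) = 1010111110101111
Output column grouped in 4s = 1010 1111 1010 1111 = 0xAFAF
Convert to decimal digit by digit (value = value*16 + digit):
  A -> 10
  10*16 + 15 (F) = 175
  175*16 + 10 (A) = 2810
  2810*16 + 15 (F) = 44975
Decimal = 44975

44975
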